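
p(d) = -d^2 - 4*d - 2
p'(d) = -2*d - 4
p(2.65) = -19.62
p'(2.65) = -9.30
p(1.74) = -11.99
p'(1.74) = -7.48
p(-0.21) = -1.20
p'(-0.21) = -3.58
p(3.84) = -32.11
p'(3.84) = -11.68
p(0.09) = -2.37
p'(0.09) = -4.18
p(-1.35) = 1.58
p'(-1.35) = -1.30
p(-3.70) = -0.89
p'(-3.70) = 3.40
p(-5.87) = -12.98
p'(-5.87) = 7.74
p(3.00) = -23.00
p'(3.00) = -10.00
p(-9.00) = -47.00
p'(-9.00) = 14.00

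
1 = 1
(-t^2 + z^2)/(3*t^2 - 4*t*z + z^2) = (t + z)/(-3*t + z)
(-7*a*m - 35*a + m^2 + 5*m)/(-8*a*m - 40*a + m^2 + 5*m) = (7*a - m)/(8*a - m)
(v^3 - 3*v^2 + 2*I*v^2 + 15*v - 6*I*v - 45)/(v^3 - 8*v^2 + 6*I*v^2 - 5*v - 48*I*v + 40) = (v^2 - 3*v*(1 + I) + 9*I)/(v^2 + v*(-8 + I) - 8*I)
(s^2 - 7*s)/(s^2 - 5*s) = (s - 7)/(s - 5)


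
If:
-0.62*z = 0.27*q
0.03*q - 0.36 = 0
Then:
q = 12.00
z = -5.23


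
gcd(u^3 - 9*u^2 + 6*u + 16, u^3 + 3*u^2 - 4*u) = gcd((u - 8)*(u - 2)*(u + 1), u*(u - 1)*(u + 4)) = 1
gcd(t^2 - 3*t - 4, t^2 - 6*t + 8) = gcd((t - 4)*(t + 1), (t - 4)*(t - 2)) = t - 4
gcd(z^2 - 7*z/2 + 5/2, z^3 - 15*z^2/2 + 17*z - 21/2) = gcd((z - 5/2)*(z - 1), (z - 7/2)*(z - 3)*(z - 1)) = z - 1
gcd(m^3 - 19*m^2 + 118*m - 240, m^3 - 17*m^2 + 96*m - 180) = m^2 - 11*m + 30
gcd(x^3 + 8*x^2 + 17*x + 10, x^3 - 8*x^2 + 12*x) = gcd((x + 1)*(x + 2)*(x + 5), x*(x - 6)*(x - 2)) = 1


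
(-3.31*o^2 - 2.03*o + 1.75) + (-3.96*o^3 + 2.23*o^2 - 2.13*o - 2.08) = -3.96*o^3 - 1.08*o^2 - 4.16*o - 0.33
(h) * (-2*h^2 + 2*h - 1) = -2*h^3 + 2*h^2 - h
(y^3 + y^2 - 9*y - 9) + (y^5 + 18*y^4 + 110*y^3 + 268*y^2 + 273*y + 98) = y^5 + 18*y^4 + 111*y^3 + 269*y^2 + 264*y + 89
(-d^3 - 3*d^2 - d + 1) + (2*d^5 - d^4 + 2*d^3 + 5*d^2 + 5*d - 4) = 2*d^5 - d^4 + d^3 + 2*d^2 + 4*d - 3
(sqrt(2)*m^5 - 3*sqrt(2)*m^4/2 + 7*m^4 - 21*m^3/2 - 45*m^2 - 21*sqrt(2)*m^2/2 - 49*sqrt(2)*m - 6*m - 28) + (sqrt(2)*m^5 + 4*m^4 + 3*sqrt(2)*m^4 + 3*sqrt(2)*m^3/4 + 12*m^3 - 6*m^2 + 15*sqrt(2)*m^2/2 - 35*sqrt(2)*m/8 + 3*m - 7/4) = 2*sqrt(2)*m^5 + 3*sqrt(2)*m^4/2 + 11*m^4 + 3*sqrt(2)*m^3/4 + 3*m^3/2 - 51*m^2 - 3*sqrt(2)*m^2 - 427*sqrt(2)*m/8 - 3*m - 119/4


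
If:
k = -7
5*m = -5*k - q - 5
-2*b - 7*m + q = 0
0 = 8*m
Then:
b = 15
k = -7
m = 0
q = 30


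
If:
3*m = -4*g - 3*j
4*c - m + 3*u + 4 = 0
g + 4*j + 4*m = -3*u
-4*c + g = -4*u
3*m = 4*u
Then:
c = -183/248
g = -27/62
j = 44/31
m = -26/31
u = -39/62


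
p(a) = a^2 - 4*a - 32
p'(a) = 2*a - 4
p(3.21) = -34.54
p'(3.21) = 2.42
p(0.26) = -32.97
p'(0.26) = -3.48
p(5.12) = -26.27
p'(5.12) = 6.24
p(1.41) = -35.65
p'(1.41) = -1.18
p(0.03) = -32.12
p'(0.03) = -3.94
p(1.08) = -35.15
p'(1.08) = -1.84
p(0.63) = -34.12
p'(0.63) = -2.74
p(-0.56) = -29.45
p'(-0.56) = -5.12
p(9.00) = 13.00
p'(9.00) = 14.00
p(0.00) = -32.00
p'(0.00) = -4.00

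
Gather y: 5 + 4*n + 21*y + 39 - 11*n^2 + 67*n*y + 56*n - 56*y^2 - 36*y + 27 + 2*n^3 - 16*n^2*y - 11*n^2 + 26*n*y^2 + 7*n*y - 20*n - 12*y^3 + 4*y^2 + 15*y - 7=2*n^3 - 22*n^2 + 40*n - 12*y^3 + y^2*(26*n - 52) + y*(-16*n^2 + 74*n) + 64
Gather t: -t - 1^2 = -t - 1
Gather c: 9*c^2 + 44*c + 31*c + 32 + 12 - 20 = 9*c^2 + 75*c + 24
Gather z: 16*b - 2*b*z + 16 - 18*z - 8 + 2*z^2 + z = 16*b + 2*z^2 + z*(-2*b - 17) + 8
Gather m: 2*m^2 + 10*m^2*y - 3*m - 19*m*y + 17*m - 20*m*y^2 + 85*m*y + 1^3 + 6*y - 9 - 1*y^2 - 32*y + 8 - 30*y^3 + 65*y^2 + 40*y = m^2*(10*y + 2) + m*(-20*y^2 + 66*y + 14) - 30*y^3 + 64*y^2 + 14*y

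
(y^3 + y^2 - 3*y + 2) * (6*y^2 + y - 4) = 6*y^5 + 7*y^4 - 21*y^3 + 5*y^2 + 14*y - 8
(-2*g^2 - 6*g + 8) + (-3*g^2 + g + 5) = -5*g^2 - 5*g + 13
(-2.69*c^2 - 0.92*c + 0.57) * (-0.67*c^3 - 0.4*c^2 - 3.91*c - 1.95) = 1.8023*c^5 + 1.6924*c^4 + 10.504*c^3 + 8.6147*c^2 - 0.4347*c - 1.1115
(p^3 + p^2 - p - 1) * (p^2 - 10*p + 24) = p^5 - 9*p^4 + 13*p^3 + 33*p^2 - 14*p - 24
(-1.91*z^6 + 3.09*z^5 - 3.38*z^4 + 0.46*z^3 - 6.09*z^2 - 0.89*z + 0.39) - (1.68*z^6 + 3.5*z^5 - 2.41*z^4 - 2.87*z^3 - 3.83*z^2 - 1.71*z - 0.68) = -3.59*z^6 - 0.41*z^5 - 0.97*z^4 + 3.33*z^3 - 2.26*z^2 + 0.82*z + 1.07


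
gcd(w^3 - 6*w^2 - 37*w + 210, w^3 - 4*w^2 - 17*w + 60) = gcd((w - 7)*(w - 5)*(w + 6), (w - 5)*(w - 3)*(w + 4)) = w - 5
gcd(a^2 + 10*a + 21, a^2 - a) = 1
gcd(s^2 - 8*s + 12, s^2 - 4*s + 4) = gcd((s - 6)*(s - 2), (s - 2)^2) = s - 2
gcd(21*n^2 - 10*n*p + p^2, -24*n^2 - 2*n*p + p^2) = 1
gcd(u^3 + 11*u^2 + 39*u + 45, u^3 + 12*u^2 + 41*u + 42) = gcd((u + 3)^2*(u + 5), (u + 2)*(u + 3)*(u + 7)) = u + 3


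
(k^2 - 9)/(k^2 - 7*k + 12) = (k + 3)/(k - 4)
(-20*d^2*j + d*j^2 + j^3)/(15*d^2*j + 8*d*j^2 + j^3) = (-4*d + j)/(3*d + j)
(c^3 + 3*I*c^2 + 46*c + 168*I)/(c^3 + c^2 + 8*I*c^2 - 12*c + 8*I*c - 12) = (c^2 - 3*I*c + 28)/(c^2 + c*(1 + 2*I) + 2*I)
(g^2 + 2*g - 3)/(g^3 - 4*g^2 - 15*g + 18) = 1/(g - 6)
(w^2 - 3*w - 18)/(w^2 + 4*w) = (w^2 - 3*w - 18)/(w*(w + 4))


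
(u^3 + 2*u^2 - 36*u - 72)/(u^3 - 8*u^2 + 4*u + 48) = (u + 6)/(u - 4)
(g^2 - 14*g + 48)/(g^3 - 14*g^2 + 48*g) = 1/g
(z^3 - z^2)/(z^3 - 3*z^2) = (z - 1)/(z - 3)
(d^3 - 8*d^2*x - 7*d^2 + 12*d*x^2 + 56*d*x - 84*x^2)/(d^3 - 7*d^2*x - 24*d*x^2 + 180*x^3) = (-d^2 + 2*d*x + 7*d - 14*x)/(-d^2 + d*x + 30*x^2)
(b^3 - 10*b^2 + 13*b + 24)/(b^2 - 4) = (b^3 - 10*b^2 + 13*b + 24)/(b^2 - 4)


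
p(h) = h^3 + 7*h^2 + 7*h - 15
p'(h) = 3*h^2 + 14*h + 7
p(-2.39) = -5.40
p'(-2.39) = -9.32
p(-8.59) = -192.45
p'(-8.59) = 108.10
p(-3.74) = 4.42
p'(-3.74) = -3.40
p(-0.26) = -16.36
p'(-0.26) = 3.56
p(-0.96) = -16.15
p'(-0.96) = -3.68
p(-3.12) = 0.93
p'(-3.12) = -7.48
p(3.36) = 125.48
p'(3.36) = 87.91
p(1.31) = 8.43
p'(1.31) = 30.49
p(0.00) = -15.00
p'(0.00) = 7.00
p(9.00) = 1344.00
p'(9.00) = 376.00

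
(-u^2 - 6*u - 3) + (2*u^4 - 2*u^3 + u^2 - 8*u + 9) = 2*u^4 - 2*u^3 - 14*u + 6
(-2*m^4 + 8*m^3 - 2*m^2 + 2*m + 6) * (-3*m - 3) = 6*m^5 - 18*m^4 - 18*m^3 - 24*m - 18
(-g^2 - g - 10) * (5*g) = -5*g^3 - 5*g^2 - 50*g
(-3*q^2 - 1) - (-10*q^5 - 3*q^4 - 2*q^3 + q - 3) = 10*q^5 + 3*q^4 + 2*q^3 - 3*q^2 - q + 2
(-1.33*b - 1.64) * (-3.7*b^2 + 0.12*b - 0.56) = 4.921*b^3 + 5.9084*b^2 + 0.548*b + 0.9184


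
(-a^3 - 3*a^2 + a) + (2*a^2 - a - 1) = -a^3 - a^2 - 1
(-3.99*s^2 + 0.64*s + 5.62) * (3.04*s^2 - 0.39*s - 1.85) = -12.1296*s^4 + 3.5017*s^3 + 24.2167*s^2 - 3.3758*s - 10.397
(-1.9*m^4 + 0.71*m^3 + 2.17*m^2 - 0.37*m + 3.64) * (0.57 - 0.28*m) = 0.532*m^5 - 1.2818*m^4 - 0.2029*m^3 + 1.3405*m^2 - 1.2301*m + 2.0748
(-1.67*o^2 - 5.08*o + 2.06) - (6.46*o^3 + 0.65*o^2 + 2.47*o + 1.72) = -6.46*o^3 - 2.32*o^2 - 7.55*o + 0.34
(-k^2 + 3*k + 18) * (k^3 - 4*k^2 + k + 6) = -k^5 + 7*k^4 + 5*k^3 - 75*k^2 + 36*k + 108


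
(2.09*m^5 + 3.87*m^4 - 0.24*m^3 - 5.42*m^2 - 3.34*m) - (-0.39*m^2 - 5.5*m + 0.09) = 2.09*m^5 + 3.87*m^4 - 0.24*m^3 - 5.03*m^2 + 2.16*m - 0.09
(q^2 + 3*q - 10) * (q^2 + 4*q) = q^4 + 7*q^3 + 2*q^2 - 40*q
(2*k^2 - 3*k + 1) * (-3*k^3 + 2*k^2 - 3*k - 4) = -6*k^5 + 13*k^4 - 15*k^3 + 3*k^2 + 9*k - 4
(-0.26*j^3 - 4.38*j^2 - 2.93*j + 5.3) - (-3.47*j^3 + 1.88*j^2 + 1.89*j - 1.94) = 3.21*j^3 - 6.26*j^2 - 4.82*j + 7.24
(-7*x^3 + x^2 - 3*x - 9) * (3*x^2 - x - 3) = -21*x^5 + 10*x^4 + 11*x^3 - 27*x^2 + 18*x + 27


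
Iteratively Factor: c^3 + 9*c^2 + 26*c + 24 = (c + 4)*(c^2 + 5*c + 6) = (c + 3)*(c + 4)*(c + 2)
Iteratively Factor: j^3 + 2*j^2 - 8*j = (j - 2)*(j^2 + 4*j) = (j - 2)*(j + 4)*(j)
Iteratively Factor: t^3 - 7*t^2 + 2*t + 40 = (t + 2)*(t^2 - 9*t + 20) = (t - 4)*(t + 2)*(t - 5)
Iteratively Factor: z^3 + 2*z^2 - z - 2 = (z + 2)*(z^2 - 1) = (z + 1)*(z + 2)*(z - 1)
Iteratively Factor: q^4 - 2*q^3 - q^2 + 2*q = (q + 1)*(q^3 - 3*q^2 + 2*q) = (q - 2)*(q + 1)*(q^2 - q) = (q - 2)*(q - 1)*(q + 1)*(q)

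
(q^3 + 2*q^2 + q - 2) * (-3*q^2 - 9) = -3*q^5 - 6*q^4 - 12*q^3 - 12*q^2 - 9*q + 18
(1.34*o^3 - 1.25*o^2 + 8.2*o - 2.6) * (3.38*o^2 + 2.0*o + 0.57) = 4.5292*o^5 - 1.545*o^4 + 25.9798*o^3 + 6.8995*o^2 - 0.526000000000001*o - 1.482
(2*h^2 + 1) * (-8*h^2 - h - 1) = -16*h^4 - 2*h^3 - 10*h^2 - h - 1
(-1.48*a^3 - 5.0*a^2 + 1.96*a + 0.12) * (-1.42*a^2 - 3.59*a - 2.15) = 2.1016*a^5 + 12.4132*a^4 + 18.3488*a^3 + 3.5432*a^2 - 4.6448*a - 0.258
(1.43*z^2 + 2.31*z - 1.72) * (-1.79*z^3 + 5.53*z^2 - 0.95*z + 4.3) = -2.5597*z^5 + 3.773*z^4 + 14.4946*z^3 - 5.5571*z^2 + 11.567*z - 7.396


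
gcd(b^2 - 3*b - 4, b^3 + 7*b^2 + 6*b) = b + 1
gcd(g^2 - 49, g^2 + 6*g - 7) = g + 7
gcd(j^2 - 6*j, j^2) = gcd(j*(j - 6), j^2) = j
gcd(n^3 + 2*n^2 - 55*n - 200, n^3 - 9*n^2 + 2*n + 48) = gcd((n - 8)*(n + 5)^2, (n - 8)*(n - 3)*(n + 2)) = n - 8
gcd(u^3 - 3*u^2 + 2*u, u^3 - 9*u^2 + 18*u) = u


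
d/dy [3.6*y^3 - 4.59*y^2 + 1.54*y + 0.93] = 10.8*y^2 - 9.18*y + 1.54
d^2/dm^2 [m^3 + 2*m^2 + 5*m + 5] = 6*m + 4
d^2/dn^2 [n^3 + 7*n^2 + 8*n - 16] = 6*n + 14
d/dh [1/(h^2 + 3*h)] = (-2*h - 3)/(h^2*(h + 3)^2)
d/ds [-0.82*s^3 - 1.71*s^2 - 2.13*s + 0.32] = -2.46*s^2 - 3.42*s - 2.13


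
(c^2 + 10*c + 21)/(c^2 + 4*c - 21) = (c + 3)/(c - 3)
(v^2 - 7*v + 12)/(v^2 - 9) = (v - 4)/(v + 3)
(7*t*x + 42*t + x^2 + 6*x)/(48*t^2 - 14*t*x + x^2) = (7*t*x + 42*t + x^2 + 6*x)/(48*t^2 - 14*t*x + x^2)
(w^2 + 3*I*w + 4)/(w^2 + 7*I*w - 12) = (w - I)/(w + 3*I)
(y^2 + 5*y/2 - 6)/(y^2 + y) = (y^2 + 5*y/2 - 6)/(y*(y + 1))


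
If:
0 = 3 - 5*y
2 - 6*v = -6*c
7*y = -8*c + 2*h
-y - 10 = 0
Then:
No Solution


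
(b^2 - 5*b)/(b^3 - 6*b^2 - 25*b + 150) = b/(b^2 - b - 30)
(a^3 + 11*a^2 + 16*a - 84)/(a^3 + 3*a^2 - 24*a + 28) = (a + 6)/(a - 2)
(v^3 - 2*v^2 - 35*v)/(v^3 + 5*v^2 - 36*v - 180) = v*(v - 7)/(v^2 - 36)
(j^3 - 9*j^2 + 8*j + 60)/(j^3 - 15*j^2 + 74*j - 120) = (j + 2)/(j - 4)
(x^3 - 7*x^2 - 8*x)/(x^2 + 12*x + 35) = x*(x^2 - 7*x - 8)/(x^2 + 12*x + 35)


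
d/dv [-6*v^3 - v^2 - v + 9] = -18*v^2 - 2*v - 1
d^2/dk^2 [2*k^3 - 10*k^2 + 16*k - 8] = 12*k - 20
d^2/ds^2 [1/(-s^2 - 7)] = 2*(7 - 3*s^2)/(s^2 + 7)^3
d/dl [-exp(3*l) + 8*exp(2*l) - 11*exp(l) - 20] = (-3*exp(2*l) + 16*exp(l) - 11)*exp(l)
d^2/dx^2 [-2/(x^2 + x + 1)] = 4*(x^2 + x - (2*x + 1)^2 + 1)/(x^2 + x + 1)^3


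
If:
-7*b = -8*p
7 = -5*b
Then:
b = -7/5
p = -49/40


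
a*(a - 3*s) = a^2 - 3*a*s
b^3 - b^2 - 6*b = b*(b - 3)*(b + 2)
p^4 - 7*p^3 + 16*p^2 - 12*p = p*(p - 3)*(p - 2)^2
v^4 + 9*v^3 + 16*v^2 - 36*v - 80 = (v - 2)*(v + 2)*(v + 4)*(v + 5)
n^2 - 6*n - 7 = (n - 7)*(n + 1)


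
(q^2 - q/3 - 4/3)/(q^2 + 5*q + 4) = (q - 4/3)/(q + 4)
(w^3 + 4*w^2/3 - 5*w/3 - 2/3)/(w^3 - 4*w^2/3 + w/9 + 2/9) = 3*(w + 2)/(3*w - 2)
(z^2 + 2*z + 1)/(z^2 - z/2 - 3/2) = 2*(z + 1)/(2*z - 3)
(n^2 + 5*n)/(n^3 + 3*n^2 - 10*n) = 1/(n - 2)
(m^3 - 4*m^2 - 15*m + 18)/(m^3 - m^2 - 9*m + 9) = (m - 6)/(m - 3)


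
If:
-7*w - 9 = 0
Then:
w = -9/7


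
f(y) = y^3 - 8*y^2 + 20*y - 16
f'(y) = 3*y^2 - 16*y + 20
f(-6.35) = -721.63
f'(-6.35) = 242.57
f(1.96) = -0.00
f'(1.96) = 0.16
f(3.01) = -1.01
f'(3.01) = -0.98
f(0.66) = -6.00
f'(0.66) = 10.75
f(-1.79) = -83.17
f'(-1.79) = 58.25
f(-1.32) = -58.64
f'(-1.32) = 46.35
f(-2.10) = -102.54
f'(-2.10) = 66.83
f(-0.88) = -40.48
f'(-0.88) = 36.40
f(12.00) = 800.00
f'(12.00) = 260.00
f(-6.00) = -640.00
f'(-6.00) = 224.00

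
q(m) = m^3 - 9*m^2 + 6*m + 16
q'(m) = 3*m^2 - 18*m + 6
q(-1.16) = -4.63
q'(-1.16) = 30.92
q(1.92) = 1.42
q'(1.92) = -17.50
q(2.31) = -5.84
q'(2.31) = -19.57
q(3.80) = -36.29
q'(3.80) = -19.08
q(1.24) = 11.51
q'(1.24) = -11.71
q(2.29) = -5.45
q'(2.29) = -19.49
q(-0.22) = 14.23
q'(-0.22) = 10.11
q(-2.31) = -58.21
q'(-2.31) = 63.59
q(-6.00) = -560.00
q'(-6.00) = 222.00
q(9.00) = 70.00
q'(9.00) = 87.00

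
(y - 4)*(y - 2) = y^2 - 6*y + 8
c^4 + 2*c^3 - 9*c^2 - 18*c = c*(c - 3)*(c + 2)*(c + 3)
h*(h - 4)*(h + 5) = h^3 + h^2 - 20*h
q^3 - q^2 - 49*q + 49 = (q - 7)*(q - 1)*(q + 7)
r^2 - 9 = (r - 3)*(r + 3)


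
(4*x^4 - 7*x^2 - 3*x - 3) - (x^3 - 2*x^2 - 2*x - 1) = 4*x^4 - x^3 - 5*x^2 - x - 2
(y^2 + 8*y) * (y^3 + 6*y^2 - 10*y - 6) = y^5 + 14*y^4 + 38*y^3 - 86*y^2 - 48*y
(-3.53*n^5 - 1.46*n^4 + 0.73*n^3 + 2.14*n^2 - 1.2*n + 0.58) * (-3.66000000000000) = 12.9198*n^5 + 5.3436*n^4 - 2.6718*n^3 - 7.8324*n^2 + 4.392*n - 2.1228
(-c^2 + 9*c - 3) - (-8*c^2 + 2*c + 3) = 7*c^2 + 7*c - 6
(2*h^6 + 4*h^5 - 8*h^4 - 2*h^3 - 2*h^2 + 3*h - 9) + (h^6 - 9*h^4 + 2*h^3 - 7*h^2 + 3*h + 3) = 3*h^6 + 4*h^5 - 17*h^4 - 9*h^2 + 6*h - 6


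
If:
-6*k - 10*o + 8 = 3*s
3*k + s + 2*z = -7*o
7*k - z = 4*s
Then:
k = 91*z/125 + 224/125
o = -93*z/125 - 152/125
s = 128*z/125 + 392/125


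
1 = 1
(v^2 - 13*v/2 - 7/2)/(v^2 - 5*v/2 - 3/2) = (v - 7)/(v - 3)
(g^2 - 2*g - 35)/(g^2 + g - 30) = (g^2 - 2*g - 35)/(g^2 + g - 30)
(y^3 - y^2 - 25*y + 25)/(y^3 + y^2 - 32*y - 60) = (y^2 - 6*y + 5)/(y^2 - 4*y - 12)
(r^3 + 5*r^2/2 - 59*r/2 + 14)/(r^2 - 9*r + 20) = (2*r^2 + 13*r - 7)/(2*(r - 5))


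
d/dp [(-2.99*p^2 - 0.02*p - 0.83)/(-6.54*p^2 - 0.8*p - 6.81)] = (2.2612*p^2 + 29.8674*p - 0.5278)/(42.7716*p^4 + 10.464*p^3 + 89.7148*p^2 + 10.896*p + 46.3761)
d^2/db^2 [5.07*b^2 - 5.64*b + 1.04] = 10.1400000000000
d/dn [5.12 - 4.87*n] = -4.87000000000000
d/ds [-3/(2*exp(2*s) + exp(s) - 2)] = (12*exp(s) + 3)*exp(s)/(2*exp(2*s) + exp(s) - 2)^2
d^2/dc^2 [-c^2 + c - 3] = -2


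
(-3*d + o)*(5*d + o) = -15*d^2 + 2*d*o + o^2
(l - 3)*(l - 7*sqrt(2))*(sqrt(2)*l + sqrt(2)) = sqrt(2)*l^3 - 14*l^2 - 2*sqrt(2)*l^2 - 3*sqrt(2)*l + 28*l + 42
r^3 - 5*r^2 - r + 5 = (r - 5)*(r - 1)*(r + 1)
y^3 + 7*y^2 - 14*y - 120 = (y - 4)*(y + 5)*(y + 6)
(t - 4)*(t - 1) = t^2 - 5*t + 4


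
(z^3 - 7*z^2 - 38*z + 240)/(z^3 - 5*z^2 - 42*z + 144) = (z - 5)/(z - 3)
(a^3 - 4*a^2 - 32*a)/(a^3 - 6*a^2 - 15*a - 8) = a*(a + 4)/(a^2 + 2*a + 1)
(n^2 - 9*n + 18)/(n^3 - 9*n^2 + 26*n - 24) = (n - 6)/(n^2 - 6*n + 8)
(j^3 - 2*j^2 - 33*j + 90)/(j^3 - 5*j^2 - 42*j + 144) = (j - 5)/(j - 8)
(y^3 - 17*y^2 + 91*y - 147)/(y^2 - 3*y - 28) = (y^2 - 10*y + 21)/(y + 4)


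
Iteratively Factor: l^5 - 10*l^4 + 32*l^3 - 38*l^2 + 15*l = (l - 5)*(l^4 - 5*l^3 + 7*l^2 - 3*l) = (l - 5)*(l - 1)*(l^3 - 4*l^2 + 3*l) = (l - 5)*(l - 1)^2*(l^2 - 3*l) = (l - 5)*(l - 3)*(l - 1)^2*(l)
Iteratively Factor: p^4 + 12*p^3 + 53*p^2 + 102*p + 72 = (p + 4)*(p^3 + 8*p^2 + 21*p + 18) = (p + 3)*(p + 4)*(p^2 + 5*p + 6) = (p + 3)^2*(p + 4)*(p + 2)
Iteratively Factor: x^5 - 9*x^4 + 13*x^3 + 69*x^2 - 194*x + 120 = (x - 4)*(x^4 - 5*x^3 - 7*x^2 + 41*x - 30) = (x - 4)*(x - 2)*(x^3 - 3*x^2 - 13*x + 15) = (x - 4)*(x - 2)*(x + 3)*(x^2 - 6*x + 5) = (x - 4)*(x - 2)*(x - 1)*(x + 3)*(x - 5)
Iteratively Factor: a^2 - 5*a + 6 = (a - 2)*(a - 3)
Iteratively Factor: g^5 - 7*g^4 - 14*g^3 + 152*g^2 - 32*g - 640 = (g + 4)*(g^4 - 11*g^3 + 30*g^2 + 32*g - 160) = (g - 4)*(g + 4)*(g^3 - 7*g^2 + 2*g + 40) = (g - 4)*(g + 2)*(g + 4)*(g^2 - 9*g + 20) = (g - 4)^2*(g + 2)*(g + 4)*(g - 5)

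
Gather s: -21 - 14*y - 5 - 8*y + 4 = -22*y - 22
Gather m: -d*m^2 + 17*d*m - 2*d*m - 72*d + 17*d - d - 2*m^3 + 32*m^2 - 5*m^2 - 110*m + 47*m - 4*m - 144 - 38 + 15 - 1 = -56*d - 2*m^3 + m^2*(27 - d) + m*(15*d - 67) - 168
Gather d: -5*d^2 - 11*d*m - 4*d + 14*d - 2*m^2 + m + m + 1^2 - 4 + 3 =-5*d^2 + d*(10 - 11*m) - 2*m^2 + 2*m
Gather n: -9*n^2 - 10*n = -9*n^2 - 10*n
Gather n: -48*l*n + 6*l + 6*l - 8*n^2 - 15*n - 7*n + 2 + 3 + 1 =12*l - 8*n^2 + n*(-48*l - 22) + 6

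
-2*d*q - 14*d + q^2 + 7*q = (-2*d + q)*(q + 7)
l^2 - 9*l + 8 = (l - 8)*(l - 1)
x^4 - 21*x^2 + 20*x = x*(x - 4)*(x - 1)*(x + 5)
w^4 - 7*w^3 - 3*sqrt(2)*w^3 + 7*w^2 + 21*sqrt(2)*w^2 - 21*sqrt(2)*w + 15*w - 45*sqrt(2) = (w - 5)*(w - 3)*(w + 1)*(w - 3*sqrt(2))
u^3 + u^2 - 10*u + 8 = (u - 2)*(u - 1)*(u + 4)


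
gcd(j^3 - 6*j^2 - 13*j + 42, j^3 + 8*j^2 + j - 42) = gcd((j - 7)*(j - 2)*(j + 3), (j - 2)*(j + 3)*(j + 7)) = j^2 + j - 6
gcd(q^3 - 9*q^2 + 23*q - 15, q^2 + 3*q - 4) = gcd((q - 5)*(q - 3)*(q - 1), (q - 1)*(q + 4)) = q - 1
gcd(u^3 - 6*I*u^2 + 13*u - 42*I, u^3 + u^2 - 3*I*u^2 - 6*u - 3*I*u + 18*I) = 1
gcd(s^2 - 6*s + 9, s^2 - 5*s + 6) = s - 3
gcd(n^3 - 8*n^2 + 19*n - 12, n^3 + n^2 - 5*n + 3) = n - 1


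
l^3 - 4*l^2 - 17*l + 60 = (l - 5)*(l - 3)*(l + 4)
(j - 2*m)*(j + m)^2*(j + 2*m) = j^4 + 2*j^3*m - 3*j^2*m^2 - 8*j*m^3 - 4*m^4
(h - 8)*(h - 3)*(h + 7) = h^3 - 4*h^2 - 53*h + 168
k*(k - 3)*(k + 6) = k^3 + 3*k^2 - 18*k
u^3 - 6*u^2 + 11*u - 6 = (u - 3)*(u - 2)*(u - 1)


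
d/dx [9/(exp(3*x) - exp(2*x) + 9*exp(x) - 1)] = (-27*exp(2*x) + 18*exp(x) - 81)*exp(x)/(exp(3*x) - exp(2*x) + 9*exp(x) - 1)^2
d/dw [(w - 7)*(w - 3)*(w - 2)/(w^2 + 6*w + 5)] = (w^4 + 12*w^3 - 98*w^2 - 36*w + 457)/(w^4 + 12*w^3 + 46*w^2 + 60*w + 25)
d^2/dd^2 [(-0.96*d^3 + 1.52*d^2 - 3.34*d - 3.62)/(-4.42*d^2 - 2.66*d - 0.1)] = (2.8421709430404e-14*d^4 + 178.981552*d^3 + 429.893808*d^2 + 246.566304*d + 46.219984)/(86.350888*d^6 + 155.900472*d^5 + 99.683376*d^4 + 25.875416*d^3 + 2.25528*d^2 + 0.0798*d + 0.001)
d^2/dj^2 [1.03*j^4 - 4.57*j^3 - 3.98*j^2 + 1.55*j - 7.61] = 12.36*j^2 - 27.42*j - 7.96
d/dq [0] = 0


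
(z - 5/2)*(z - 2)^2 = z^3 - 13*z^2/2 + 14*z - 10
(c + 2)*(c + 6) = c^2 + 8*c + 12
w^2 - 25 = (w - 5)*(w + 5)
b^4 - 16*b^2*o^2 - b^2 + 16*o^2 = (b - 1)*(b + 1)*(b - 4*o)*(b + 4*o)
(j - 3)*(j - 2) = j^2 - 5*j + 6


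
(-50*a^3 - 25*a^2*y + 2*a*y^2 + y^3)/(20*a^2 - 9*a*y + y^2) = (10*a^2 + 7*a*y + y^2)/(-4*a + y)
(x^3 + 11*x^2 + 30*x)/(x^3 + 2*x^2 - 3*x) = (x^2 + 11*x + 30)/(x^2 + 2*x - 3)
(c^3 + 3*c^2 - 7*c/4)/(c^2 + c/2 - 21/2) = c*(2*c - 1)/(2*(c - 3))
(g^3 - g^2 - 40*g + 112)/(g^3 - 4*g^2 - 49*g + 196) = (g - 4)/(g - 7)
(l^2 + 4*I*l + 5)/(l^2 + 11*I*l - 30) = (l - I)/(l + 6*I)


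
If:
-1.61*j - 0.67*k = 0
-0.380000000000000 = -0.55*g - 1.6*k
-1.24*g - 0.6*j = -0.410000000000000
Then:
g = 0.35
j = -0.05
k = 0.12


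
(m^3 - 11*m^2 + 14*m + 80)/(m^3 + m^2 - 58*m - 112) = (m - 5)/(m + 7)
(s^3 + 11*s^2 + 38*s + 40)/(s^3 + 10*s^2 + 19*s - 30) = (s^2 + 6*s + 8)/(s^2 + 5*s - 6)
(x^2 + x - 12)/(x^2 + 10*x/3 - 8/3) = 3*(x - 3)/(3*x - 2)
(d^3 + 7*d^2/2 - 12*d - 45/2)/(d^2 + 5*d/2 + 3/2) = (d^2 + 2*d - 15)/(d + 1)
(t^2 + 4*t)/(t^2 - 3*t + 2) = t*(t + 4)/(t^2 - 3*t + 2)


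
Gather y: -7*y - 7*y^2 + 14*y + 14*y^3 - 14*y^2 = 14*y^3 - 21*y^2 + 7*y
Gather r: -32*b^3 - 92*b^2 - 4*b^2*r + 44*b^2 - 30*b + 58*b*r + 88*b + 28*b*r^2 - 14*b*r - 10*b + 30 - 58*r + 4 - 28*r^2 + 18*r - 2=-32*b^3 - 48*b^2 + 48*b + r^2*(28*b - 28) + r*(-4*b^2 + 44*b - 40) + 32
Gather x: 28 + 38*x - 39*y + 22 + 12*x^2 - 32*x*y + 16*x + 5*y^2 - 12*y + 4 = 12*x^2 + x*(54 - 32*y) + 5*y^2 - 51*y + 54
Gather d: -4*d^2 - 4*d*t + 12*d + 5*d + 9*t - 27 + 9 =-4*d^2 + d*(17 - 4*t) + 9*t - 18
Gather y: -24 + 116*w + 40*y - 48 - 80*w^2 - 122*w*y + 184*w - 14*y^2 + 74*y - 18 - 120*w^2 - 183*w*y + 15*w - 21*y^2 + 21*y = -200*w^2 + 315*w - 35*y^2 + y*(135 - 305*w) - 90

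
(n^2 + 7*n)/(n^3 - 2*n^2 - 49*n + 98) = n/(n^2 - 9*n + 14)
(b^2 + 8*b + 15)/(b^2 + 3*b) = (b + 5)/b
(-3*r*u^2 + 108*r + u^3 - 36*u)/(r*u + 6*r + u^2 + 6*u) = (-3*r*u + 18*r + u^2 - 6*u)/(r + u)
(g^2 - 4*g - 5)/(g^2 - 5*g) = (g + 1)/g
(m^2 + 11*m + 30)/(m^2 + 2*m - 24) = (m + 5)/(m - 4)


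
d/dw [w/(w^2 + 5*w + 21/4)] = 4*(21 - 4*w^2)/(16*w^4 + 160*w^3 + 568*w^2 + 840*w + 441)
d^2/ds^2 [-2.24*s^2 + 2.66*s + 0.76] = -4.48000000000000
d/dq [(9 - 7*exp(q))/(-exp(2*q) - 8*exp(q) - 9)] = (-7*exp(2*q) + 18*exp(q) + 135)*exp(q)/(exp(4*q) + 16*exp(3*q) + 82*exp(2*q) + 144*exp(q) + 81)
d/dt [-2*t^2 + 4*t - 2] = 4 - 4*t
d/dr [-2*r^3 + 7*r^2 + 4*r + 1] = -6*r^2 + 14*r + 4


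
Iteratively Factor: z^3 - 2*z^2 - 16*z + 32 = (z - 4)*(z^2 + 2*z - 8) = (z - 4)*(z + 4)*(z - 2)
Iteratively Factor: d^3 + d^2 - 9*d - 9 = (d + 1)*(d^2 - 9) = (d + 1)*(d + 3)*(d - 3)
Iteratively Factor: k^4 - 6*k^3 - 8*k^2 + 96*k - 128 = (k - 2)*(k^3 - 4*k^2 - 16*k + 64) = (k - 4)*(k - 2)*(k^2 - 16) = (k - 4)*(k - 2)*(k + 4)*(k - 4)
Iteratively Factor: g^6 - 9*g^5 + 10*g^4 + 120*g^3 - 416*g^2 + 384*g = (g - 4)*(g^5 - 5*g^4 - 10*g^3 + 80*g^2 - 96*g) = (g - 4)*(g - 3)*(g^4 - 2*g^3 - 16*g^2 + 32*g) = (g - 4)*(g - 3)*(g - 2)*(g^3 - 16*g) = (g - 4)^2*(g - 3)*(g - 2)*(g^2 + 4*g) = g*(g - 4)^2*(g - 3)*(g - 2)*(g + 4)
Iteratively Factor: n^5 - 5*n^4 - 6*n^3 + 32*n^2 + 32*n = (n - 4)*(n^4 - n^3 - 10*n^2 - 8*n) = (n - 4)*(n + 1)*(n^3 - 2*n^2 - 8*n) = (n - 4)^2*(n + 1)*(n^2 + 2*n) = (n - 4)^2*(n + 1)*(n + 2)*(n)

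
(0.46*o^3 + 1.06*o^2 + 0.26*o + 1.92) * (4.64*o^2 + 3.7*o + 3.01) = 2.1344*o^5 + 6.6204*o^4 + 6.513*o^3 + 13.0614*o^2 + 7.8866*o + 5.7792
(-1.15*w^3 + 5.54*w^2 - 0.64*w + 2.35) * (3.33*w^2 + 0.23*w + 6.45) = -3.8295*w^5 + 18.1837*w^4 - 8.2745*w^3 + 43.4113*w^2 - 3.5875*w + 15.1575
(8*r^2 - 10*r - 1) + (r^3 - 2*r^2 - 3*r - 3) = r^3 + 6*r^2 - 13*r - 4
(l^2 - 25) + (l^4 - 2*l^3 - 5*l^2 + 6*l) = l^4 - 2*l^3 - 4*l^2 + 6*l - 25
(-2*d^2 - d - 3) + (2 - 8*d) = -2*d^2 - 9*d - 1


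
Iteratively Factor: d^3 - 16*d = (d + 4)*(d^2 - 4*d) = (d - 4)*(d + 4)*(d)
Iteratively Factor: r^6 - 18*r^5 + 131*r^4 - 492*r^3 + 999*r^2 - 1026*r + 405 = (r - 3)*(r^5 - 15*r^4 + 86*r^3 - 234*r^2 + 297*r - 135) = (r - 3)^2*(r^4 - 12*r^3 + 50*r^2 - 84*r + 45) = (r - 3)^3*(r^3 - 9*r^2 + 23*r - 15) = (r - 5)*(r - 3)^3*(r^2 - 4*r + 3) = (r - 5)*(r - 3)^4*(r - 1)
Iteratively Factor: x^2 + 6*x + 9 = (x + 3)*(x + 3)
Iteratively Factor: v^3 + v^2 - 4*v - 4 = (v + 1)*(v^2 - 4) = (v - 2)*(v + 1)*(v + 2)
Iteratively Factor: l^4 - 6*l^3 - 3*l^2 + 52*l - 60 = (l + 3)*(l^3 - 9*l^2 + 24*l - 20) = (l - 5)*(l + 3)*(l^2 - 4*l + 4) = (l - 5)*(l - 2)*(l + 3)*(l - 2)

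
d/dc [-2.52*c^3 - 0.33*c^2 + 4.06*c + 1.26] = -7.56*c^2 - 0.66*c + 4.06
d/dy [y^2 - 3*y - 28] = 2*y - 3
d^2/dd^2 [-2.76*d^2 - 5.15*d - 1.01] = -5.52000000000000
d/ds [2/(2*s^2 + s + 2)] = 2*(-4*s - 1)/(2*s^2 + s + 2)^2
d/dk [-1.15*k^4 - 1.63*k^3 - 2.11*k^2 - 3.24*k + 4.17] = -4.6*k^3 - 4.89*k^2 - 4.22*k - 3.24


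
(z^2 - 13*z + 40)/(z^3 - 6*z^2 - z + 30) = (z - 8)/(z^2 - z - 6)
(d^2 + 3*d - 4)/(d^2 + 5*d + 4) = (d - 1)/(d + 1)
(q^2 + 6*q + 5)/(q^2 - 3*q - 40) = (q + 1)/(q - 8)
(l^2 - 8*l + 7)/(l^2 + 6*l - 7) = (l - 7)/(l + 7)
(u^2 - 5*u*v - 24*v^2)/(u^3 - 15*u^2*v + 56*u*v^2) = (u + 3*v)/(u*(u - 7*v))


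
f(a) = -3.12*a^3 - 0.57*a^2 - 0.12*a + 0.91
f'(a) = -9.36*a^2 - 1.14*a - 0.12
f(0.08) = 0.90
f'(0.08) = -0.27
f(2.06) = -29.03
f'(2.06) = -42.19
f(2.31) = -40.87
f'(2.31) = -52.70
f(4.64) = -323.60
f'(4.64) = -206.93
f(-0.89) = 2.76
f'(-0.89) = -6.52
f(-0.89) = 2.76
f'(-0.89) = -6.52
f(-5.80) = 591.18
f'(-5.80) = -308.38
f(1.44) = -9.76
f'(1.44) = -21.17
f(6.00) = -694.25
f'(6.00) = -343.92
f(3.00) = -88.82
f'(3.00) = -87.78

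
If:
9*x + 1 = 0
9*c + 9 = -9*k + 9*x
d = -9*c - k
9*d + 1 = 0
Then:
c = 11/72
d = -1/9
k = -91/72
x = -1/9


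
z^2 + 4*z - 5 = (z - 1)*(z + 5)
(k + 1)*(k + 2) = k^2 + 3*k + 2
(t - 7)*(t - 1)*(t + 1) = t^3 - 7*t^2 - t + 7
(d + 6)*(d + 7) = d^2 + 13*d + 42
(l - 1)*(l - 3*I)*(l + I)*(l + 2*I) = l^4 - l^3 + 7*l^2 - 7*l + 6*I*l - 6*I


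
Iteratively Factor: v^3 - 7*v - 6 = (v - 3)*(v^2 + 3*v + 2) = (v - 3)*(v + 1)*(v + 2)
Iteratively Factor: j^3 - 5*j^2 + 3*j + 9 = (j - 3)*(j^2 - 2*j - 3) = (j - 3)*(j + 1)*(j - 3)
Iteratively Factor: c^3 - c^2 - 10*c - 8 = (c + 1)*(c^2 - 2*c - 8) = (c - 4)*(c + 1)*(c + 2)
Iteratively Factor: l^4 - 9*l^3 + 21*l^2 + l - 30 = (l - 3)*(l^3 - 6*l^2 + 3*l + 10) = (l - 5)*(l - 3)*(l^2 - l - 2) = (l - 5)*(l - 3)*(l + 1)*(l - 2)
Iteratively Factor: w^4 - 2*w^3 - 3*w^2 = (w)*(w^3 - 2*w^2 - 3*w) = w*(w + 1)*(w^2 - 3*w) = w^2*(w + 1)*(w - 3)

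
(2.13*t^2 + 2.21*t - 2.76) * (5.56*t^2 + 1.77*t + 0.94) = 11.8428*t^4 + 16.0577*t^3 - 9.4317*t^2 - 2.8078*t - 2.5944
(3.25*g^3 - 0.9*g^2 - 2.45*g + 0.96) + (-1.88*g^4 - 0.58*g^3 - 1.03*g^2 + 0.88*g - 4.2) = -1.88*g^4 + 2.67*g^3 - 1.93*g^2 - 1.57*g - 3.24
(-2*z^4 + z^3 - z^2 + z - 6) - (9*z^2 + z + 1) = -2*z^4 + z^3 - 10*z^2 - 7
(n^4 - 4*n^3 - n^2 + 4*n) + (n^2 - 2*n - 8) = n^4 - 4*n^3 + 2*n - 8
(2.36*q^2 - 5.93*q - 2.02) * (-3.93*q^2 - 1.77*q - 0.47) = -9.2748*q^4 + 19.1277*q^3 + 17.3255*q^2 + 6.3625*q + 0.9494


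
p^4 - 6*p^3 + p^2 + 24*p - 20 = (p - 5)*(p - 2)*(p - 1)*(p + 2)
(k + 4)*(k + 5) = k^2 + 9*k + 20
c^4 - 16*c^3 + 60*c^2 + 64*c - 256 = (c - 8)^2*(c - 2)*(c + 2)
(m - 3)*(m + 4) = m^2 + m - 12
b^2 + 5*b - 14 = (b - 2)*(b + 7)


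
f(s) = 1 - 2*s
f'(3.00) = -2.00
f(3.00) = -5.00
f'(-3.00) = -2.00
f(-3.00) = 7.00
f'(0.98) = -2.00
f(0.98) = -0.96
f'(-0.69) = -2.00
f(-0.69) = 2.38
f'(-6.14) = -2.00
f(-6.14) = 13.28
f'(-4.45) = -2.00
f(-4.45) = 9.90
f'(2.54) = -2.00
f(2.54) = -4.08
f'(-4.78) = -2.00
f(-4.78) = 10.56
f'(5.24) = -2.00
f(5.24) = -9.48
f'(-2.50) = -2.00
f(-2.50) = 6.00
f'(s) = -2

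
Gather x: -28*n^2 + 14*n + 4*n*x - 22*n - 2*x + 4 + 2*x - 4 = -28*n^2 + 4*n*x - 8*n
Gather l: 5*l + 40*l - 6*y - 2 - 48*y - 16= 45*l - 54*y - 18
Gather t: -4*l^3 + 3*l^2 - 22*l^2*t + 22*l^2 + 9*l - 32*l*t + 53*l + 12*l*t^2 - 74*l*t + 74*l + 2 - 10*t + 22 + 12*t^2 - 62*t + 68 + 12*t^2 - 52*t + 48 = -4*l^3 + 25*l^2 + 136*l + t^2*(12*l + 24) + t*(-22*l^2 - 106*l - 124) + 140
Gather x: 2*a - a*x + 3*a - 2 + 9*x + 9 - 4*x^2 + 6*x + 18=5*a - 4*x^2 + x*(15 - a) + 25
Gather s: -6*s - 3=-6*s - 3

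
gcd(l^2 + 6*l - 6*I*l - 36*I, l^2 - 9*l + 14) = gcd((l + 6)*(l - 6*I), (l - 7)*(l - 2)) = 1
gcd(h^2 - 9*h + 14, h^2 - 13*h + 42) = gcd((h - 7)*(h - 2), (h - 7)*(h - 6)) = h - 7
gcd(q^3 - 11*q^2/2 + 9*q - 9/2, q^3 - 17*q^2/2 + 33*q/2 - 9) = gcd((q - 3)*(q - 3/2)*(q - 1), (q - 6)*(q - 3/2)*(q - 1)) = q^2 - 5*q/2 + 3/2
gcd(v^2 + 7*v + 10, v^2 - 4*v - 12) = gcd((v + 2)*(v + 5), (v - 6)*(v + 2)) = v + 2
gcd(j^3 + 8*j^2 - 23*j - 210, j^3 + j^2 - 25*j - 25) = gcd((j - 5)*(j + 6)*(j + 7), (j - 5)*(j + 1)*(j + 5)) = j - 5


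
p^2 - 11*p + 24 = (p - 8)*(p - 3)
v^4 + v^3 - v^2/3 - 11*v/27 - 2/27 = (v - 2/3)*(v + 1/3)^2*(v + 1)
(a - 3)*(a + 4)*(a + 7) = a^3 + 8*a^2 - 5*a - 84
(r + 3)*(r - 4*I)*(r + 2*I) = r^3 + 3*r^2 - 2*I*r^2 + 8*r - 6*I*r + 24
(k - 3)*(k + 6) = k^2 + 3*k - 18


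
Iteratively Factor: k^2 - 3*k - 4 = (k + 1)*(k - 4)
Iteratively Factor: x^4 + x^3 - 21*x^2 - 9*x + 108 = (x + 4)*(x^3 - 3*x^2 - 9*x + 27) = (x + 3)*(x + 4)*(x^2 - 6*x + 9) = (x - 3)*(x + 3)*(x + 4)*(x - 3)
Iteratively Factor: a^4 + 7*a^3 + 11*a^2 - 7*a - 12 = (a + 1)*(a^3 + 6*a^2 + 5*a - 12) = (a + 1)*(a + 3)*(a^2 + 3*a - 4) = (a - 1)*(a + 1)*(a + 3)*(a + 4)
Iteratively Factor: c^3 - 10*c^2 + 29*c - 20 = (c - 5)*(c^2 - 5*c + 4) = (c - 5)*(c - 4)*(c - 1)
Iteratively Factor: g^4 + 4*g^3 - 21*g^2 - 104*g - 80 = (g + 4)*(g^3 - 21*g - 20) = (g + 1)*(g + 4)*(g^2 - g - 20) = (g + 1)*(g + 4)^2*(g - 5)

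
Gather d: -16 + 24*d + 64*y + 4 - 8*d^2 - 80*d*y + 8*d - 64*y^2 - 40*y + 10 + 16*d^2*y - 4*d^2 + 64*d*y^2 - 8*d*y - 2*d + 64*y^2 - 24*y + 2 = d^2*(16*y - 12) + d*(64*y^2 - 88*y + 30)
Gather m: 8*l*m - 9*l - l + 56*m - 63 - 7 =-10*l + m*(8*l + 56) - 70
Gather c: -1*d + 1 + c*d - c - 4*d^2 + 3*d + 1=c*(d - 1) - 4*d^2 + 2*d + 2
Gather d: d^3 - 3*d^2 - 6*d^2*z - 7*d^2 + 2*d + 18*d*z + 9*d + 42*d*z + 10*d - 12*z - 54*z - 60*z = d^3 + d^2*(-6*z - 10) + d*(60*z + 21) - 126*z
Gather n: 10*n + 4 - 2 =10*n + 2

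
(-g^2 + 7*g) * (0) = 0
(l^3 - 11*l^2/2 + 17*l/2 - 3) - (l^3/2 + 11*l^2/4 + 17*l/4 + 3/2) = l^3/2 - 33*l^2/4 + 17*l/4 - 9/2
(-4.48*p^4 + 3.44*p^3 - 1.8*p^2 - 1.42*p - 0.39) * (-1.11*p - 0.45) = 4.9728*p^5 - 1.8024*p^4 + 0.45*p^3 + 2.3862*p^2 + 1.0719*p + 0.1755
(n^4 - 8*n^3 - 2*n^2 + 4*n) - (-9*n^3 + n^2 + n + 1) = n^4 + n^3 - 3*n^2 + 3*n - 1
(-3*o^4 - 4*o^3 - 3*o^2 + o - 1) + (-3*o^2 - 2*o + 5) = -3*o^4 - 4*o^3 - 6*o^2 - o + 4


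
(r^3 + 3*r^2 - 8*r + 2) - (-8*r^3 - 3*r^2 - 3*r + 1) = 9*r^3 + 6*r^2 - 5*r + 1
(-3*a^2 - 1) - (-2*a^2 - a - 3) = -a^2 + a + 2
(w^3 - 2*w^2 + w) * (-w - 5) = -w^4 - 3*w^3 + 9*w^2 - 5*w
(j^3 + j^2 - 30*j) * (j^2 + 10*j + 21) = j^5 + 11*j^4 + j^3 - 279*j^2 - 630*j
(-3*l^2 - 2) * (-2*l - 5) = 6*l^3 + 15*l^2 + 4*l + 10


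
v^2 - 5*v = v*(v - 5)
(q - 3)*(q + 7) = q^2 + 4*q - 21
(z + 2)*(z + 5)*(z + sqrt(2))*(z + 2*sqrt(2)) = z^4 + 3*sqrt(2)*z^3 + 7*z^3 + 14*z^2 + 21*sqrt(2)*z^2 + 28*z + 30*sqrt(2)*z + 40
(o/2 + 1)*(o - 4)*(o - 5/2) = o^3/2 - 9*o^2/4 - 3*o/2 + 10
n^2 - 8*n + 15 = (n - 5)*(n - 3)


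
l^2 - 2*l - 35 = (l - 7)*(l + 5)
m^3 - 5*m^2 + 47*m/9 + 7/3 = (m - 3)*(m - 7/3)*(m + 1/3)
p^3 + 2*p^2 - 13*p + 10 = (p - 2)*(p - 1)*(p + 5)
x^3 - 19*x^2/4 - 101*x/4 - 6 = (x - 8)*(x + 1/4)*(x + 3)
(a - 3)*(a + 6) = a^2 + 3*a - 18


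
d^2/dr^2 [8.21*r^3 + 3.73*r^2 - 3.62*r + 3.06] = 49.26*r + 7.46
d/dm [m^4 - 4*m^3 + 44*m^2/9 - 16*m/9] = 4*m^3 - 12*m^2 + 88*m/9 - 16/9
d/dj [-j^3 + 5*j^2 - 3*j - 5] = -3*j^2 + 10*j - 3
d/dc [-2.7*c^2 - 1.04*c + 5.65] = -5.4*c - 1.04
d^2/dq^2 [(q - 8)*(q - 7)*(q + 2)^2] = 6*q*(2*q - 11)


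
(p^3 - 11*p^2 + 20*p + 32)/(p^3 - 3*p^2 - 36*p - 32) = (p - 4)/(p + 4)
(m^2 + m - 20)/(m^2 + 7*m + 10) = (m - 4)/(m + 2)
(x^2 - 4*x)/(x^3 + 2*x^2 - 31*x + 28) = x/(x^2 + 6*x - 7)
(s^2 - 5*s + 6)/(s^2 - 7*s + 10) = (s - 3)/(s - 5)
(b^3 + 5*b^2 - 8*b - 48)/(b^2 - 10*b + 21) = (b^2 + 8*b + 16)/(b - 7)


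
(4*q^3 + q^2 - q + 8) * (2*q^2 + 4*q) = 8*q^5 + 18*q^4 + 2*q^3 + 12*q^2 + 32*q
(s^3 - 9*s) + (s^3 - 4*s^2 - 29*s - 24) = 2*s^3 - 4*s^2 - 38*s - 24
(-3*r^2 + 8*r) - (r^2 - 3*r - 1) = -4*r^2 + 11*r + 1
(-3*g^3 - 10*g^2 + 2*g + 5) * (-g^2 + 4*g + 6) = 3*g^5 - 2*g^4 - 60*g^3 - 57*g^2 + 32*g + 30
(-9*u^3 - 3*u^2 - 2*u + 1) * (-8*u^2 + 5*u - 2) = 72*u^5 - 21*u^4 + 19*u^3 - 12*u^2 + 9*u - 2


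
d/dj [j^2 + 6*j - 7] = 2*j + 6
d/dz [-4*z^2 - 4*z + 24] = -8*z - 4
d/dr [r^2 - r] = 2*r - 1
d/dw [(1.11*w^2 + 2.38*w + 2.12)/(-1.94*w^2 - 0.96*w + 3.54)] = (3.5516*w^2 + 16.0844*w + 10.4604)/(3.7636*w^4 + 3.7248*w^3 - 12.8136*w^2 - 6.7968*w + 12.5316)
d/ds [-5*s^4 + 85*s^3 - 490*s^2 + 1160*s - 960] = -20*s^3 + 255*s^2 - 980*s + 1160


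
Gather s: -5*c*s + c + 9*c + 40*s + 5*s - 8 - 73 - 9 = 10*c + s*(45 - 5*c) - 90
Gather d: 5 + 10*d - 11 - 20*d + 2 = -10*d - 4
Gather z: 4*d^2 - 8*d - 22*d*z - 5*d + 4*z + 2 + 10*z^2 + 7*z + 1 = 4*d^2 - 13*d + 10*z^2 + z*(11 - 22*d) + 3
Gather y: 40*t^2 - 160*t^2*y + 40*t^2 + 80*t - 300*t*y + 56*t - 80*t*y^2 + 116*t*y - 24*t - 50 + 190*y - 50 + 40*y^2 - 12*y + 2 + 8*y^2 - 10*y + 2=80*t^2 + 112*t + y^2*(48 - 80*t) + y*(-160*t^2 - 184*t + 168) - 96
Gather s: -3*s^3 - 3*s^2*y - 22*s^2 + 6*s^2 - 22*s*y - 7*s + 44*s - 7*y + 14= -3*s^3 + s^2*(-3*y - 16) + s*(37 - 22*y) - 7*y + 14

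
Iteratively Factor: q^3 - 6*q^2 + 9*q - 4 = (q - 1)*(q^2 - 5*q + 4) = (q - 4)*(q - 1)*(q - 1)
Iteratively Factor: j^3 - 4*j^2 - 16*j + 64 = (j + 4)*(j^2 - 8*j + 16) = (j - 4)*(j + 4)*(j - 4)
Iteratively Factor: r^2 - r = (r)*(r - 1)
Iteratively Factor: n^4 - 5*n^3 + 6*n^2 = (n)*(n^3 - 5*n^2 + 6*n) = n*(n - 2)*(n^2 - 3*n) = n*(n - 3)*(n - 2)*(n)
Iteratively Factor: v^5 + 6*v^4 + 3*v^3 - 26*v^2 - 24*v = (v + 4)*(v^4 + 2*v^3 - 5*v^2 - 6*v) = (v - 2)*(v + 4)*(v^3 + 4*v^2 + 3*v) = v*(v - 2)*(v + 4)*(v^2 + 4*v + 3) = v*(v - 2)*(v + 1)*(v + 4)*(v + 3)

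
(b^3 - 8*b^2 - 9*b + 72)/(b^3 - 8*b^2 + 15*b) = (b^2 - 5*b - 24)/(b*(b - 5))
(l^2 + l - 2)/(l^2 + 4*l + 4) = (l - 1)/(l + 2)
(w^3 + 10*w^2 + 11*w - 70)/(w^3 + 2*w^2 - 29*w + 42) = (w + 5)/(w - 3)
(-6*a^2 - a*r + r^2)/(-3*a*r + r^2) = (2*a + r)/r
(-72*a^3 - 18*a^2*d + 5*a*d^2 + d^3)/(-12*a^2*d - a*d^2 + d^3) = (6*a + d)/d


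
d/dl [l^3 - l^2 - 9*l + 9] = 3*l^2 - 2*l - 9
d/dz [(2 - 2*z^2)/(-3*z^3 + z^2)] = 2*(-3*z^3 + 9*z - 2)/(z^3*(9*z^2 - 6*z + 1))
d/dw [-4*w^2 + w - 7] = 1 - 8*w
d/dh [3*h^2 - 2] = 6*h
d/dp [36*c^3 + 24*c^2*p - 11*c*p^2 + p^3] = 24*c^2 - 22*c*p + 3*p^2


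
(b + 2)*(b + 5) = b^2 + 7*b + 10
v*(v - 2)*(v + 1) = v^3 - v^2 - 2*v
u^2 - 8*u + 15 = (u - 5)*(u - 3)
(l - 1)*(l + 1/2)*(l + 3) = l^3 + 5*l^2/2 - 2*l - 3/2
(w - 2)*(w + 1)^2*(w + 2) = w^4 + 2*w^3 - 3*w^2 - 8*w - 4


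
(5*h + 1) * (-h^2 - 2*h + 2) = -5*h^3 - 11*h^2 + 8*h + 2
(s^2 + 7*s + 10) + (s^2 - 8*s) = 2*s^2 - s + 10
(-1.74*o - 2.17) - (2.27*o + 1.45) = -4.01*o - 3.62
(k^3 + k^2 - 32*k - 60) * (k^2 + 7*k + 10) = k^5 + 8*k^4 - 15*k^3 - 274*k^2 - 740*k - 600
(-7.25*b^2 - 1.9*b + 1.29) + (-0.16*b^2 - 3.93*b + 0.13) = -7.41*b^2 - 5.83*b + 1.42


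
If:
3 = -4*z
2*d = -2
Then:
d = -1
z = -3/4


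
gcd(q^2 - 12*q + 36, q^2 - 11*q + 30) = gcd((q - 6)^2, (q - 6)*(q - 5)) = q - 6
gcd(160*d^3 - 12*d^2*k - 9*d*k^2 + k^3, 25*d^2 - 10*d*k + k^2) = 5*d - k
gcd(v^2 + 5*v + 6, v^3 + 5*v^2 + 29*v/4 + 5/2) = v + 2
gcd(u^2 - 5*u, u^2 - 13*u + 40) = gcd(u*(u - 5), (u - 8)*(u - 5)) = u - 5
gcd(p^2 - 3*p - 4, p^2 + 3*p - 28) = p - 4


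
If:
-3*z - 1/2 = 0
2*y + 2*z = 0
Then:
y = 1/6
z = -1/6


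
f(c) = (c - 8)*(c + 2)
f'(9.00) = 12.00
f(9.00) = 11.00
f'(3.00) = 0.00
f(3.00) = -25.00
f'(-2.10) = -10.20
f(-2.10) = 1.01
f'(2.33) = -1.34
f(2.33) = -24.55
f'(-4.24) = -14.48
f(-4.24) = 27.42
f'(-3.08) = -12.16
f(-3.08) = 11.97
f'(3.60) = 1.20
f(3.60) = -24.64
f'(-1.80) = -9.60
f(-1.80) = -1.96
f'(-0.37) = -6.74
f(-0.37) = -13.64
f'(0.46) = -5.08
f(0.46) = -18.55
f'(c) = 2*c - 6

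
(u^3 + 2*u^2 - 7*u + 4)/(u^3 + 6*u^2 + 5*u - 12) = (u - 1)/(u + 3)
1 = 1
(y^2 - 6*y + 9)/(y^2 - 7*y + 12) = (y - 3)/(y - 4)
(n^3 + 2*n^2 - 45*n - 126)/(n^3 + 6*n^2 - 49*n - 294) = (n + 3)/(n + 7)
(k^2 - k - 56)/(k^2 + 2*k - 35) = (k - 8)/(k - 5)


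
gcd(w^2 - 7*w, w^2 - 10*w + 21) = w - 7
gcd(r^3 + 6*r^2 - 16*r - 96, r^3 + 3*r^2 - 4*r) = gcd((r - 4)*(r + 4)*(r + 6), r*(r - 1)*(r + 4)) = r + 4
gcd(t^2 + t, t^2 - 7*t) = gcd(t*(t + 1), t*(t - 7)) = t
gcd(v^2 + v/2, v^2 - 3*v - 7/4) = v + 1/2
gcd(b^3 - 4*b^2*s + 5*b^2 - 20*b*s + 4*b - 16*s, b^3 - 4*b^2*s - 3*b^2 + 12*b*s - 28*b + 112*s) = -b^2 + 4*b*s - 4*b + 16*s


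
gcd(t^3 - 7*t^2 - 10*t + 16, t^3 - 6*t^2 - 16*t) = t^2 - 6*t - 16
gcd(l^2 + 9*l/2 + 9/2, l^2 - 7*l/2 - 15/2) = l + 3/2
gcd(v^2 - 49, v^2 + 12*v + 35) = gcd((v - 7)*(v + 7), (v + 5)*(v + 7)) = v + 7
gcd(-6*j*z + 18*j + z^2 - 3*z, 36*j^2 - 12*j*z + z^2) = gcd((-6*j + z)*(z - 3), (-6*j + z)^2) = -6*j + z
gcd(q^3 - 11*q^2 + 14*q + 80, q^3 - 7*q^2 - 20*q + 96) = q - 8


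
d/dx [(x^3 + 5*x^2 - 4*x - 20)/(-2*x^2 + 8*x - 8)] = (-x^2 + 4*x + 24)/(2*(x^2 - 4*x + 4))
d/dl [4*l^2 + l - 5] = 8*l + 1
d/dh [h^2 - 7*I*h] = 2*h - 7*I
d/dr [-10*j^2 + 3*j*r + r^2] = 3*j + 2*r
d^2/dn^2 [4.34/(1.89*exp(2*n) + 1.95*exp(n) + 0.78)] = (4.34*(3.78*exp(n) + 1.95)*(7.56*exp(n) + 3.9)*exp(n) - (32.8104*exp(n) + 8.463)*(1.89*exp(2*n) + 1.95*exp(n) + 0.78))*exp(n)/(1.89*exp(2*n) + 1.95*exp(n) + 0.78)^3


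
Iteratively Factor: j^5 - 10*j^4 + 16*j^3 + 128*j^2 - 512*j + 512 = (j - 4)*(j^4 - 6*j^3 - 8*j^2 + 96*j - 128) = (j - 4)^2*(j^3 - 2*j^2 - 16*j + 32) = (j - 4)^2*(j + 4)*(j^2 - 6*j + 8) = (j - 4)^2*(j - 2)*(j + 4)*(j - 4)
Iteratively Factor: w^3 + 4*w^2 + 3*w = (w + 3)*(w^2 + w) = w*(w + 3)*(w + 1)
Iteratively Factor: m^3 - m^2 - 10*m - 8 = (m + 2)*(m^2 - 3*m - 4) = (m - 4)*(m + 2)*(m + 1)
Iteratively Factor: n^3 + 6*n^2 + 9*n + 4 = (n + 4)*(n^2 + 2*n + 1) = (n + 1)*(n + 4)*(n + 1)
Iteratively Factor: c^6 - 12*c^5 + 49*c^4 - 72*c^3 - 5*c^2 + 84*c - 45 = (c - 1)*(c^5 - 11*c^4 + 38*c^3 - 34*c^2 - 39*c + 45) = (c - 3)*(c - 1)*(c^4 - 8*c^3 + 14*c^2 + 8*c - 15) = (c - 3)^2*(c - 1)*(c^3 - 5*c^2 - c + 5) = (c - 3)^2*(c - 1)^2*(c^2 - 4*c - 5) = (c - 5)*(c - 3)^2*(c - 1)^2*(c + 1)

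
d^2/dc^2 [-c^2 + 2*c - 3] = -2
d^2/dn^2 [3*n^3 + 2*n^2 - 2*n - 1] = 18*n + 4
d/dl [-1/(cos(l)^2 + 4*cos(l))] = -2*(cos(l) + 2)*sin(l)/((cos(l) + 4)^2*cos(l)^2)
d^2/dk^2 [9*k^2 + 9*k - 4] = 18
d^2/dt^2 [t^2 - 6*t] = 2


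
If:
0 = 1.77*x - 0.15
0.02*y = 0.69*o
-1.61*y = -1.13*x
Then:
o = 0.00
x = 0.08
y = 0.06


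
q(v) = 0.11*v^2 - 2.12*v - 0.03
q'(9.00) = -0.14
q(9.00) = -10.20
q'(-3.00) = -2.78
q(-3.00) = 7.32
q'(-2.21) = -2.61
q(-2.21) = 5.19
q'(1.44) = -1.80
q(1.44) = -2.85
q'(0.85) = -1.93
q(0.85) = -1.75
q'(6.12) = -0.77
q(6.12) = -8.88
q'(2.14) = -1.65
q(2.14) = -4.06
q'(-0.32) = -2.19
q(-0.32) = 0.66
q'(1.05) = -1.89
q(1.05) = -2.13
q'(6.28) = -0.74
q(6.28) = -9.01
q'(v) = 0.22*v - 2.12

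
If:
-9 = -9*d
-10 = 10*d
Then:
No Solution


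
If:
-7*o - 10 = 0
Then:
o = -10/7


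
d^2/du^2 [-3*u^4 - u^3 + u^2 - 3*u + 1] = -36*u^2 - 6*u + 2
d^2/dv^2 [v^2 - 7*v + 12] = 2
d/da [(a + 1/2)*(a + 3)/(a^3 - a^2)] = (-a^3 - 7*a^2 - a + 3)/(a^3*(a^2 - 2*a + 1))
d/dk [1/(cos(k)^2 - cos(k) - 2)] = (2*cos(k) - 1)*sin(k)/(sin(k)^2 + cos(k) + 1)^2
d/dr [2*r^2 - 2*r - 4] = 4*r - 2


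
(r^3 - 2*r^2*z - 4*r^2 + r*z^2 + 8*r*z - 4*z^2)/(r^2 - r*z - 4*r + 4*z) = r - z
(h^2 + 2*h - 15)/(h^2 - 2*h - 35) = (h - 3)/(h - 7)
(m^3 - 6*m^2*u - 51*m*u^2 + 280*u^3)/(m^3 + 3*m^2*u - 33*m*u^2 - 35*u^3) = (m - 8*u)/(m + u)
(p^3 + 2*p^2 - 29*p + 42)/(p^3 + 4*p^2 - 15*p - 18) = (p^2 + 5*p - 14)/(p^2 + 7*p + 6)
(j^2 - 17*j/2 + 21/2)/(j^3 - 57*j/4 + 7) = 2*(2*j^2 - 17*j + 21)/(4*j^3 - 57*j + 28)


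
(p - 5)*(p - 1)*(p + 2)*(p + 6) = p^4 + 2*p^3 - 31*p^2 - 32*p + 60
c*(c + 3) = c^2 + 3*c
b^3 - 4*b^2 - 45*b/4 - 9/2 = (b - 6)*(b + 1/2)*(b + 3/2)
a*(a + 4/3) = a^2 + 4*a/3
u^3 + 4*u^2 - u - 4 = (u - 1)*(u + 1)*(u + 4)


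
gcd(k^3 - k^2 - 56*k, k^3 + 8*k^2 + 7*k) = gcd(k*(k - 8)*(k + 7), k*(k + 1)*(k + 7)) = k^2 + 7*k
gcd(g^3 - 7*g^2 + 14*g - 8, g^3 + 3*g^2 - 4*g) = g - 1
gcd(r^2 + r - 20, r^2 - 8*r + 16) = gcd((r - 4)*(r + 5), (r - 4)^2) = r - 4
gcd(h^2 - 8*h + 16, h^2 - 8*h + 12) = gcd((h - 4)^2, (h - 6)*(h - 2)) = 1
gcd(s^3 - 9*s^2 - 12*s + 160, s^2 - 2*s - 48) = s - 8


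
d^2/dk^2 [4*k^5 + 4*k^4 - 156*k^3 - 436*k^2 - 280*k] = 80*k^3 + 48*k^2 - 936*k - 872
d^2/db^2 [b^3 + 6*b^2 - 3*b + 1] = 6*b + 12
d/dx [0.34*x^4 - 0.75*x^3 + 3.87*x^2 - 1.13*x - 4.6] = 1.36*x^3 - 2.25*x^2 + 7.74*x - 1.13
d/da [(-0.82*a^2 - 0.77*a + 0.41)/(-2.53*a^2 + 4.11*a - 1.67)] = (-5.3183*a^2 + 4.8134*a - 0.3992)/(6.4009*a^4 - 20.7966*a^3 + 25.3423*a^2 - 13.7274*a + 2.7889)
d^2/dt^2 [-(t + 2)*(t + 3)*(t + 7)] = -6*t - 24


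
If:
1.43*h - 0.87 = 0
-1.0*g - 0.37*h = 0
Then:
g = -0.23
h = 0.61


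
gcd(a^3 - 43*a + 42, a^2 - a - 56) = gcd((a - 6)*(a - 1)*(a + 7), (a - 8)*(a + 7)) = a + 7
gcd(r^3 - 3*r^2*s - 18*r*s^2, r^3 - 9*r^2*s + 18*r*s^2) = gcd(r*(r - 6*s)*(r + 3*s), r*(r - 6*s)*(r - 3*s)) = r^2 - 6*r*s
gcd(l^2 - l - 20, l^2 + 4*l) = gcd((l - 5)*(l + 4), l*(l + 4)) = l + 4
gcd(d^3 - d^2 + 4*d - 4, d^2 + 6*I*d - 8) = d + 2*I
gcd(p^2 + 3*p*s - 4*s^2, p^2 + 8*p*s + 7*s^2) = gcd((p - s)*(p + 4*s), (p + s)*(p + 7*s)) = 1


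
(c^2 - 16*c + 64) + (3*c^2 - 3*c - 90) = 4*c^2 - 19*c - 26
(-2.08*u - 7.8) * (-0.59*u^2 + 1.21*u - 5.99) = 1.2272*u^3 + 2.0852*u^2 + 3.0212*u + 46.722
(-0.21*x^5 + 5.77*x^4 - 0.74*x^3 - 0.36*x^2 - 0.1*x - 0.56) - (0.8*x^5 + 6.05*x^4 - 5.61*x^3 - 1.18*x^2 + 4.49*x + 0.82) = -1.01*x^5 - 0.28*x^4 + 4.87*x^3 + 0.82*x^2 - 4.59*x - 1.38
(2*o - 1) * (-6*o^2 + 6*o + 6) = -12*o^3 + 18*o^2 + 6*o - 6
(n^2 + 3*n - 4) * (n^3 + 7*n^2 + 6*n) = n^5 + 10*n^4 + 23*n^3 - 10*n^2 - 24*n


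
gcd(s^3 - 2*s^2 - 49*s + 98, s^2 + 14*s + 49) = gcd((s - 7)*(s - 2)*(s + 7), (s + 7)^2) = s + 7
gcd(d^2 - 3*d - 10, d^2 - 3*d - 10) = d^2 - 3*d - 10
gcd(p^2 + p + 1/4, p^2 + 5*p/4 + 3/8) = p + 1/2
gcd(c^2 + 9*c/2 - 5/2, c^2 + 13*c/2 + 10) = 1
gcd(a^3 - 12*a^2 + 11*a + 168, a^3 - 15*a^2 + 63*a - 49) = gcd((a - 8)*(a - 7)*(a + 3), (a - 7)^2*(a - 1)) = a - 7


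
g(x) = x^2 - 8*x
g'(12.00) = 16.00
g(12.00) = 48.00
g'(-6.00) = -20.00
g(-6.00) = 84.00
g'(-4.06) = -16.12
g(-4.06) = 48.96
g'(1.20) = -5.60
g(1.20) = -8.16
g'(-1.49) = -10.98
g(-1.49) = 14.14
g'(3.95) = -0.10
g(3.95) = -16.00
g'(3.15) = -1.70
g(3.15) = -15.28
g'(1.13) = -5.74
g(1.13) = -7.76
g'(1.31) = -5.38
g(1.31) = -8.76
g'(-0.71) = -9.42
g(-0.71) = 6.18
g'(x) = 2*x - 8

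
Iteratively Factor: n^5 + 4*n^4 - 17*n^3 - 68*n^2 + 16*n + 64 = (n + 4)*(n^4 - 17*n^2 + 16) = (n - 1)*(n + 4)*(n^3 + n^2 - 16*n - 16) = (n - 4)*(n - 1)*(n + 4)*(n^2 + 5*n + 4) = (n - 4)*(n - 1)*(n + 4)^2*(n + 1)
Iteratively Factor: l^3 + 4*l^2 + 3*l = (l + 1)*(l^2 + 3*l) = (l + 1)*(l + 3)*(l)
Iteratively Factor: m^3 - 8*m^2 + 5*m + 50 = (m - 5)*(m^2 - 3*m - 10) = (m - 5)*(m + 2)*(m - 5)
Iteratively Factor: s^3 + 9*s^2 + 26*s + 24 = (s + 4)*(s^2 + 5*s + 6) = (s + 3)*(s + 4)*(s + 2)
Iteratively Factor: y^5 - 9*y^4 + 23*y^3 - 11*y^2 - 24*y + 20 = (y - 2)*(y^4 - 7*y^3 + 9*y^2 + 7*y - 10) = (y - 2)*(y + 1)*(y^3 - 8*y^2 + 17*y - 10) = (y - 2)*(y - 1)*(y + 1)*(y^2 - 7*y + 10) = (y - 2)^2*(y - 1)*(y + 1)*(y - 5)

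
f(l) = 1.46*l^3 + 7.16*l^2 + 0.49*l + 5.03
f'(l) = 4.38*l^2 + 14.32*l + 0.49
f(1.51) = 27.12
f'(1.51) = 32.10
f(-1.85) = 19.38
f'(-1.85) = -11.01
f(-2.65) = 26.84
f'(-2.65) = -6.70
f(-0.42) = 5.98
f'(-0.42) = -4.75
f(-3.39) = 28.77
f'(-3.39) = 2.28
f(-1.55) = 16.04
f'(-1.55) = -11.18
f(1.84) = 39.27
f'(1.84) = 41.67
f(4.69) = 315.44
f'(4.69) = 163.99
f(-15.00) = -3318.82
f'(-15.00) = 771.19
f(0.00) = 5.03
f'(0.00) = 0.49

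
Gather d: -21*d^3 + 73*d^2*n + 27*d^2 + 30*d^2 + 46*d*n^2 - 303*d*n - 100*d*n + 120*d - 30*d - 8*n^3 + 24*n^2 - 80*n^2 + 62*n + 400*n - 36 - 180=-21*d^3 + d^2*(73*n + 57) + d*(46*n^2 - 403*n + 90) - 8*n^3 - 56*n^2 + 462*n - 216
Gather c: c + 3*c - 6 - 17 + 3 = 4*c - 20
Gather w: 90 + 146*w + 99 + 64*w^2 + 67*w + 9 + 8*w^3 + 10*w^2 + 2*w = 8*w^3 + 74*w^2 + 215*w + 198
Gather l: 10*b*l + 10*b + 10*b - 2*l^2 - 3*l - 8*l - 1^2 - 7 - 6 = 20*b - 2*l^2 + l*(10*b - 11) - 14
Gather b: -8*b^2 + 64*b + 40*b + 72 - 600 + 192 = -8*b^2 + 104*b - 336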